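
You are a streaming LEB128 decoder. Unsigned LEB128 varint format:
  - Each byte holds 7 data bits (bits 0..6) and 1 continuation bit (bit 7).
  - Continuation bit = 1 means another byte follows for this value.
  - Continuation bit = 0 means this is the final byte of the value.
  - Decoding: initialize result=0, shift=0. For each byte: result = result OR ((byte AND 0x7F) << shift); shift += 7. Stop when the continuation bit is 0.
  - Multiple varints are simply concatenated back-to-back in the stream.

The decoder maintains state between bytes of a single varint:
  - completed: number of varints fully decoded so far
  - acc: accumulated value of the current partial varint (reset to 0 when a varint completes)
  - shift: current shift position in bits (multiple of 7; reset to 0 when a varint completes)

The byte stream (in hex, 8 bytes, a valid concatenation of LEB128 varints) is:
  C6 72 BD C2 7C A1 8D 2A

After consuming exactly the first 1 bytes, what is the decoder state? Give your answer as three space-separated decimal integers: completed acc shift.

byte[0]=0xC6 cont=1 payload=0x46: acc |= 70<<0 -> completed=0 acc=70 shift=7

Answer: 0 70 7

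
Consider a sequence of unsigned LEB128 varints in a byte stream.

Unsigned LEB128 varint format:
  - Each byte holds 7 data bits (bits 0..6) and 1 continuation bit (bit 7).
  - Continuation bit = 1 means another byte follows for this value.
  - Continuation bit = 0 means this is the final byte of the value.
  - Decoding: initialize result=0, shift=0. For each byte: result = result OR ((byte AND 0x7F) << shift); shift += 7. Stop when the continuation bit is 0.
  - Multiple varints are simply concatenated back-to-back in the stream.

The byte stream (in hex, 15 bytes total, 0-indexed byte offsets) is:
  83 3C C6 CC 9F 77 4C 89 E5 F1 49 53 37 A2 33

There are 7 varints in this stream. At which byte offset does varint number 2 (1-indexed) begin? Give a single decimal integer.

Answer: 2

Derivation:
  byte[0]=0x83 cont=1 payload=0x03=3: acc |= 3<<0 -> acc=3 shift=7
  byte[1]=0x3C cont=0 payload=0x3C=60: acc |= 60<<7 -> acc=7683 shift=14 [end]
Varint 1: bytes[0:2] = 83 3C -> value 7683 (2 byte(s))
  byte[2]=0xC6 cont=1 payload=0x46=70: acc |= 70<<0 -> acc=70 shift=7
  byte[3]=0xCC cont=1 payload=0x4C=76: acc |= 76<<7 -> acc=9798 shift=14
  byte[4]=0x9F cont=1 payload=0x1F=31: acc |= 31<<14 -> acc=517702 shift=21
  byte[5]=0x77 cont=0 payload=0x77=119: acc |= 119<<21 -> acc=250078790 shift=28 [end]
Varint 2: bytes[2:6] = C6 CC 9F 77 -> value 250078790 (4 byte(s))
  byte[6]=0x4C cont=0 payload=0x4C=76: acc |= 76<<0 -> acc=76 shift=7 [end]
Varint 3: bytes[6:7] = 4C -> value 76 (1 byte(s))
  byte[7]=0x89 cont=1 payload=0x09=9: acc |= 9<<0 -> acc=9 shift=7
  byte[8]=0xE5 cont=1 payload=0x65=101: acc |= 101<<7 -> acc=12937 shift=14
  byte[9]=0xF1 cont=1 payload=0x71=113: acc |= 113<<14 -> acc=1864329 shift=21
  byte[10]=0x49 cont=0 payload=0x49=73: acc |= 73<<21 -> acc=154956425 shift=28 [end]
Varint 4: bytes[7:11] = 89 E5 F1 49 -> value 154956425 (4 byte(s))
  byte[11]=0x53 cont=0 payload=0x53=83: acc |= 83<<0 -> acc=83 shift=7 [end]
Varint 5: bytes[11:12] = 53 -> value 83 (1 byte(s))
  byte[12]=0x37 cont=0 payload=0x37=55: acc |= 55<<0 -> acc=55 shift=7 [end]
Varint 6: bytes[12:13] = 37 -> value 55 (1 byte(s))
  byte[13]=0xA2 cont=1 payload=0x22=34: acc |= 34<<0 -> acc=34 shift=7
  byte[14]=0x33 cont=0 payload=0x33=51: acc |= 51<<7 -> acc=6562 shift=14 [end]
Varint 7: bytes[13:15] = A2 33 -> value 6562 (2 byte(s))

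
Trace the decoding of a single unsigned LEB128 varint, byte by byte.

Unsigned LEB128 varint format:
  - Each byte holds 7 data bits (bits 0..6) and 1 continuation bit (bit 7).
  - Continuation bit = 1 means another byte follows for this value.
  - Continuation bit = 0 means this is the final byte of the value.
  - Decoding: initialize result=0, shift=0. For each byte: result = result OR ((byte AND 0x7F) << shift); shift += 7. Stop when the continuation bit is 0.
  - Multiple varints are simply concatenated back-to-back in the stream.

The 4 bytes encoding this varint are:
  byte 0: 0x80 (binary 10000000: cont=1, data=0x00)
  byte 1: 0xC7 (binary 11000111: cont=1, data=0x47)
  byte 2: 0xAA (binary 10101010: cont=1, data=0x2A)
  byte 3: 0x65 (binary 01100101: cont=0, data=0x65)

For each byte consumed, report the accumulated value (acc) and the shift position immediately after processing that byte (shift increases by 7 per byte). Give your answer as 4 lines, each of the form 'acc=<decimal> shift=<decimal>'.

byte 0=0x80: payload=0x00=0, contrib = 0<<0 = 0; acc -> 0, shift -> 7
byte 1=0xC7: payload=0x47=71, contrib = 71<<7 = 9088; acc -> 9088, shift -> 14
byte 2=0xAA: payload=0x2A=42, contrib = 42<<14 = 688128; acc -> 697216, shift -> 21
byte 3=0x65: payload=0x65=101, contrib = 101<<21 = 211812352; acc -> 212509568, shift -> 28

Answer: acc=0 shift=7
acc=9088 shift=14
acc=697216 shift=21
acc=212509568 shift=28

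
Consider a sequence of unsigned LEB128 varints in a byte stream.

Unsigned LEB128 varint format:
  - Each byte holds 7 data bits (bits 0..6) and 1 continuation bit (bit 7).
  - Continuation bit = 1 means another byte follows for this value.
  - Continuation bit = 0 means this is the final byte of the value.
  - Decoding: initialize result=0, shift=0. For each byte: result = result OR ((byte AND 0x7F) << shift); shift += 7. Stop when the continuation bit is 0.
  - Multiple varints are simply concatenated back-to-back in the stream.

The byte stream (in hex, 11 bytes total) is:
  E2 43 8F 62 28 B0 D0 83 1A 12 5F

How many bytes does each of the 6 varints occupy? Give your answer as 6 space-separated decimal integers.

Answer: 2 2 1 4 1 1

Derivation:
  byte[0]=0xE2 cont=1 payload=0x62=98: acc |= 98<<0 -> acc=98 shift=7
  byte[1]=0x43 cont=0 payload=0x43=67: acc |= 67<<7 -> acc=8674 shift=14 [end]
Varint 1: bytes[0:2] = E2 43 -> value 8674 (2 byte(s))
  byte[2]=0x8F cont=1 payload=0x0F=15: acc |= 15<<0 -> acc=15 shift=7
  byte[3]=0x62 cont=0 payload=0x62=98: acc |= 98<<7 -> acc=12559 shift=14 [end]
Varint 2: bytes[2:4] = 8F 62 -> value 12559 (2 byte(s))
  byte[4]=0x28 cont=0 payload=0x28=40: acc |= 40<<0 -> acc=40 shift=7 [end]
Varint 3: bytes[4:5] = 28 -> value 40 (1 byte(s))
  byte[5]=0xB0 cont=1 payload=0x30=48: acc |= 48<<0 -> acc=48 shift=7
  byte[6]=0xD0 cont=1 payload=0x50=80: acc |= 80<<7 -> acc=10288 shift=14
  byte[7]=0x83 cont=1 payload=0x03=3: acc |= 3<<14 -> acc=59440 shift=21
  byte[8]=0x1A cont=0 payload=0x1A=26: acc |= 26<<21 -> acc=54585392 shift=28 [end]
Varint 4: bytes[5:9] = B0 D0 83 1A -> value 54585392 (4 byte(s))
  byte[9]=0x12 cont=0 payload=0x12=18: acc |= 18<<0 -> acc=18 shift=7 [end]
Varint 5: bytes[9:10] = 12 -> value 18 (1 byte(s))
  byte[10]=0x5F cont=0 payload=0x5F=95: acc |= 95<<0 -> acc=95 shift=7 [end]
Varint 6: bytes[10:11] = 5F -> value 95 (1 byte(s))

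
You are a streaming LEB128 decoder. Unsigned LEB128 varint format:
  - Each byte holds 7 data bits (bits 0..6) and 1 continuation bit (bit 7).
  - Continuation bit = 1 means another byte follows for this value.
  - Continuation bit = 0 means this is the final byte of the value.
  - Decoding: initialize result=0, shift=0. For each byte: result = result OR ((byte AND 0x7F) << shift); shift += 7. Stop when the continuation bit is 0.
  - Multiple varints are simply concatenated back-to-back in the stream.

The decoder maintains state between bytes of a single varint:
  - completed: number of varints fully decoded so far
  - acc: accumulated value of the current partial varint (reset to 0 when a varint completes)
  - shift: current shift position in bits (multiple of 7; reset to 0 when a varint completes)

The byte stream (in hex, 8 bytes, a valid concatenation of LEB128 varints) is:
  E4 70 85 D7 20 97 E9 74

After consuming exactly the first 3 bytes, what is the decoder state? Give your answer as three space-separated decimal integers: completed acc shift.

byte[0]=0xE4 cont=1 payload=0x64: acc |= 100<<0 -> completed=0 acc=100 shift=7
byte[1]=0x70 cont=0 payload=0x70: varint #1 complete (value=14436); reset -> completed=1 acc=0 shift=0
byte[2]=0x85 cont=1 payload=0x05: acc |= 5<<0 -> completed=1 acc=5 shift=7

Answer: 1 5 7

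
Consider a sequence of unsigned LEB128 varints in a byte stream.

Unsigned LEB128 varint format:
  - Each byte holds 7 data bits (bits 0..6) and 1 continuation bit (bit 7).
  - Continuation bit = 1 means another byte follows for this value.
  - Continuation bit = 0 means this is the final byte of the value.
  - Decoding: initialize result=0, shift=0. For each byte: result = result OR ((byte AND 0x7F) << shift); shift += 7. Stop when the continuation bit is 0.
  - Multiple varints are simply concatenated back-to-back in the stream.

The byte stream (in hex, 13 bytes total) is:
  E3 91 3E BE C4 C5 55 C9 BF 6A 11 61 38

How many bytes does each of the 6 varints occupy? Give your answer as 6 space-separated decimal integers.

  byte[0]=0xE3 cont=1 payload=0x63=99: acc |= 99<<0 -> acc=99 shift=7
  byte[1]=0x91 cont=1 payload=0x11=17: acc |= 17<<7 -> acc=2275 shift=14
  byte[2]=0x3E cont=0 payload=0x3E=62: acc |= 62<<14 -> acc=1018083 shift=21 [end]
Varint 1: bytes[0:3] = E3 91 3E -> value 1018083 (3 byte(s))
  byte[3]=0xBE cont=1 payload=0x3E=62: acc |= 62<<0 -> acc=62 shift=7
  byte[4]=0xC4 cont=1 payload=0x44=68: acc |= 68<<7 -> acc=8766 shift=14
  byte[5]=0xC5 cont=1 payload=0x45=69: acc |= 69<<14 -> acc=1139262 shift=21
  byte[6]=0x55 cont=0 payload=0x55=85: acc |= 85<<21 -> acc=179397182 shift=28 [end]
Varint 2: bytes[3:7] = BE C4 C5 55 -> value 179397182 (4 byte(s))
  byte[7]=0xC9 cont=1 payload=0x49=73: acc |= 73<<0 -> acc=73 shift=7
  byte[8]=0xBF cont=1 payload=0x3F=63: acc |= 63<<7 -> acc=8137 shift=14
  byte[9]=0x6A cont=0 payload=0x6A=106: acc |= 106<<14 -> acc=1744841 shift=21 [end]
Varint 3: bytes[7:10] = C9 BF 6A -> value 1744841 (3 byte(s))
  byte[10]=0x11 cont=0 payload=0x11=17: acc |= 17<<0 -> acc=17 shift=7 [end]
Varint 4: bytes[10:11] = 11 -> value 17 (1 byte(s))
  byte[11]=0x61 cont=0 payload=0x61=97: acc |= 97<<0 -> acc=97 shift=7 [end]
Varint 5: bytes[11:12] = 61 -> value 97 (1 byte(s))
  byte[12]=0x38 cont=0 payload=0x38=56: acc |= 56<<0 -> acc=56 shift=7 [end]
Varint 6: bytes[12:13] = 38 -> value 56 (1 byte(s))

Answer: 3 4 3 1 1 1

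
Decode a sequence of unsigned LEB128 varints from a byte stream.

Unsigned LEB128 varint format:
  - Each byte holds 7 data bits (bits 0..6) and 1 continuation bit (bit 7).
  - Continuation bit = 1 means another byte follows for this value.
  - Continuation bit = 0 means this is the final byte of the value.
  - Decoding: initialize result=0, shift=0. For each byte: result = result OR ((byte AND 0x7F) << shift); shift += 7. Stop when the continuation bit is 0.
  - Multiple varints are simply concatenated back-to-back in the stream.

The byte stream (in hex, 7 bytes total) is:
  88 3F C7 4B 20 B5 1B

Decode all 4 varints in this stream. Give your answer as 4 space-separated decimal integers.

  byte[0]=0x88 cont=1 payload=0x08=8: acc |= 8<<0 -> acc=8 shift=7
  byte[1]=0x3F cont=0 payload=0x3F=63: acc |= 63<<7 -> acc=8072 shift=14 [end]
Varint 1: bytes[0:2] = 88 3F -> value 8072 (2 byte(s))
  byte[2]=0xC7 cont=1 payload=0x47=71: acc |= 71<<0 -> acc=71 shift=7
  byte[3]=0x4B cont=0 payload=0x4B=75: acc |= 75<<7 -> acc=9671 shift=14 [end]
Varint 2: bytes[2:4] = C7 4B -> value 9671 (2 byte(s))
  byte[4]=0x20 cont=0 payload=0x20=32: acc |= 32<<0 -> acc=32 shift=7 [end]
Varint 3: bytes[4:5] = 20 -> value 32 (1 byte(s))
  byte[5]=0xB5 cont=1 payload=0x35=53: acc |= 53<<0 -> acc=53 shift=7
  byte[6]=0x1B cont=0 payload=0x1B=27: acc |= 27<<7 -> acc=3509 shift=14 [end]
Varint 4: bytes[5:7] = B5 1B -> value 3509 (2 byte(s))

Answer: 8072 9671 32 3509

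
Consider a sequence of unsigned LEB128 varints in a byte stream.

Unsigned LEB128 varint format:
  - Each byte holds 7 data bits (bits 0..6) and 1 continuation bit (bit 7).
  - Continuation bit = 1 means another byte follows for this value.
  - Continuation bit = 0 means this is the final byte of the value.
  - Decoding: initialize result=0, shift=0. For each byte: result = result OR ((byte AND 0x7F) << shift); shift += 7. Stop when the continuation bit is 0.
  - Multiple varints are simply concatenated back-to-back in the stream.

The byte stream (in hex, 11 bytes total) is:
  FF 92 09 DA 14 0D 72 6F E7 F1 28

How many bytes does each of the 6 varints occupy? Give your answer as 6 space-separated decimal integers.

  byte[0]=0xFF cont=1 payload=0x7F=127: acc |= 127<<0 -> acc=127 shift=7
  byte[1]=0x92 cont=1 payload=0x12=18: acc |= 18<<7 -> acc=2431 shift=14
  byte[2]=0x09 cont=0 payload=0x09=9: acc |= 9<<14 -> acc=149887 shift=21 [end]
Varint 1: bytes[0:3] = FF 92 09 -> value 149887 (3 byte(s))
  byte[3]=0xDA cont=1 payload=0x5A=90: acc |= 90<<0 -> acc=90 shift=7
  byte[4]=0x14 cont=0 payload=0x14=20: acc |= 20<<7 -> acc=2650 shift=14 [end]
Varint 2: bytes[3:5] = DA 14 -> value 2650 (2 byte(s))
  byte[5]=0x0D cont=0 payload=0x0D=13: acc |= 13<<0 -> acc=13 shift=7 [end]
Varint 3: bytes[5:6] = 0D -> value 13 (1 byte(s))
  byte[6]=0x72 cont=0 payload=0x72=114: acc |= 114<<0 -> acc=114 shift=7 [end]
Varint 4: bytes[6:7] = 72 -> value 114 (1 byte(s))
  byte[7]=0x6F cont=0 payload=0x6F=111: acc |= 111<<0 -> acc=111 shift=7 [end]
Varint 5: bytes[7:8] = 6F -> value 111 (1 byte(s))
  byte[8]=0xE7 cont=1 payload=0x67=103: acc |= 103<<0 -> acc=103 shift=7
  byte[9]=0xF1 cont=1 payload=0x71=113: acc |= 113<<7 -> acc=14567 shift=14
  byte[10]=0x28 cont=0 payload=0x28=40: acc |= 40<<14 -> acc=669927 shift=21 [end]
Varint 6: bytes[8:11] = E7 F1 28 -> value 669927 (3 byte(s))

Answer: 3 2 1 1 1 3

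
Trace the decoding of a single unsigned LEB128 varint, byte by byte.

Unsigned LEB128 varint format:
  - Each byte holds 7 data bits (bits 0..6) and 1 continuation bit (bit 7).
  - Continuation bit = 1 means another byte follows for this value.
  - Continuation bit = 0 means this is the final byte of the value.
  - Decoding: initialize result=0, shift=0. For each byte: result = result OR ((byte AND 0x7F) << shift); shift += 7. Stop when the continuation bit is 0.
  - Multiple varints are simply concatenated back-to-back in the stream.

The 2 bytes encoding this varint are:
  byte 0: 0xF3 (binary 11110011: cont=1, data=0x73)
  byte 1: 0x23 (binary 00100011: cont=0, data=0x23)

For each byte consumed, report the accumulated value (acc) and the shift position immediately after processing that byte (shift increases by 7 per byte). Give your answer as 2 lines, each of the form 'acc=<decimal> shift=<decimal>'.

byte 0=0xF3: payload=0x73=115, contrib = 115<<0 = 115; acc -> 115, shift -> 7
byte 1=0x23: payload=0x23=35, contrib = 35<<7 = 4480; acc -> 4595, shift -> 14

Answer: acc=115 shift=7
acc=4595 shift=14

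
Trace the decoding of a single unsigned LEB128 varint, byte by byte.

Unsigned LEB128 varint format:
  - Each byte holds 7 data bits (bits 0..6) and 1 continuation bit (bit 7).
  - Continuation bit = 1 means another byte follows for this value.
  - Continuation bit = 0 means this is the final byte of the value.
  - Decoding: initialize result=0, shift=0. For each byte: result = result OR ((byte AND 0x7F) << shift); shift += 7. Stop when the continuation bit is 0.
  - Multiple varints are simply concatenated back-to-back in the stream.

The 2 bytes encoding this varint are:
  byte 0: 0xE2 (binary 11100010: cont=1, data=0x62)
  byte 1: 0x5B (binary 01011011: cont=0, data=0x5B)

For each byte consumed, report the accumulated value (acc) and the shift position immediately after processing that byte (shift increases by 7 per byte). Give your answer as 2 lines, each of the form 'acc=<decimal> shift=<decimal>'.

Answer: acc=98 shift=7
acc=11746 shift=14

Derivation:
byte 0=0xE2: payload=0x62=98, contrib = 98<<0 = 98; acc -> 98, shift -> 7
byte 1=0x5B: payload=0x5B=91, contrib = 91<<7 = 11648; acc -> 11746, shift -> 14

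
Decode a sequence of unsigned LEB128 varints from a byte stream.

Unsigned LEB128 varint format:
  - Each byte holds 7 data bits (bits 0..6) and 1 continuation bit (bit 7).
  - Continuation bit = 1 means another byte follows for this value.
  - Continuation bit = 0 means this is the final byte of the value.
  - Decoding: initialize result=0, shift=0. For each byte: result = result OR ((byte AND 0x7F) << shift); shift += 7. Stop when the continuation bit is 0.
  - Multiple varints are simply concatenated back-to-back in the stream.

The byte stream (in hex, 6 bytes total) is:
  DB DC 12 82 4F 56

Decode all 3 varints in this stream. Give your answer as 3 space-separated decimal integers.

Answer: 306779 10114 86

Derivation:
  byte[0]=0xDB cont=1 payload=0x5B=91: acc |= 91<<0 -> acc=91 shift=7
  byte[1]=0xDC cont=1 payload=0x5C=92: acc |= 92<<7 -> acc=11867 shift=14
  byte[2]=0x12 cont=0 payload=0x12=18: acc |= 18<<14 -> acc=306779 shift=21 [end]
Varint 1: bytes[0:3] = DB DC 12 -> value 306779 (3 byte(s))
  byte[3]=0x82 cont=1 payload=0x02=2: acc |= 2<<0 -> acc=2 shift=7
  byte[4]=0x4F cont=0 payload=0x4F=79: acc |= 79<<7 -> acc=10114 shift=14 [end]
Varint 2: bytes[3:5] = 82 4F -> value 10114 (2 byte(s))
  byte[5]=0x56 cont=0 payload=0x56=86: acc |= 86<<0 -> acc=86 shift=7 [end]
Varint 3: bytes[5:6] = 56 -> value 86 (1 byte(s))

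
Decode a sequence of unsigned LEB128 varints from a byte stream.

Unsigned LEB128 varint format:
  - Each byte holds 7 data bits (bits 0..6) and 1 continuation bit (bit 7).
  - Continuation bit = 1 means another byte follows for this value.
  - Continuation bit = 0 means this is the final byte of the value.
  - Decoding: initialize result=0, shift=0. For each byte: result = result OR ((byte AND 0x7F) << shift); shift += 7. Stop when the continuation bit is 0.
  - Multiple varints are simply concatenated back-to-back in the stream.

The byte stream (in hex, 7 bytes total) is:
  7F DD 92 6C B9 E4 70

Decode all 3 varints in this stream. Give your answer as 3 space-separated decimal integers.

  byte[0]=0x7F cont=0 payload=0x7F=127: acc |= 127<<0 -> acc=127 shift=7 [end]
Varint 1: bytes[0:1] = 7F -> value 127 (1 byte(s))
  byte[1]=0xDD cont=1 payload=0x5D=93: acc |= 93<<0 -> acc=93 shift=7
  byte[2]=0x92 cont=1 payload=0x12=18: acc |= 18<<7 -> acc=2397 shift=14
  byte[3]=0x6C cont=0 payload=0x6C=108: acc |= 108<<14 -> acc=1771869 shift=21 [end]
Varint 2: bytes[1:4] = DD 92 6C -> value 1771869 (3 byte(s))
  byte[4]=0xB9 cont=1 payload=0x39=57: acc |= 57<<0 -> acc=57 shift=7
  byte[5]=0xE4 cont=1 payload=0x64=100: acc |= 100<<7 -> acc=12857 shift=14
  byte[6]=0x70 cont=0 payload=0x70=112: acc |= 112<<14 -> acc=1847865 shift=21 [end]
Varint 3: bytes[4:7] = B9 E4 70 -> value 1847865 (3 byte(s))

Answer: 127 1771869 1847865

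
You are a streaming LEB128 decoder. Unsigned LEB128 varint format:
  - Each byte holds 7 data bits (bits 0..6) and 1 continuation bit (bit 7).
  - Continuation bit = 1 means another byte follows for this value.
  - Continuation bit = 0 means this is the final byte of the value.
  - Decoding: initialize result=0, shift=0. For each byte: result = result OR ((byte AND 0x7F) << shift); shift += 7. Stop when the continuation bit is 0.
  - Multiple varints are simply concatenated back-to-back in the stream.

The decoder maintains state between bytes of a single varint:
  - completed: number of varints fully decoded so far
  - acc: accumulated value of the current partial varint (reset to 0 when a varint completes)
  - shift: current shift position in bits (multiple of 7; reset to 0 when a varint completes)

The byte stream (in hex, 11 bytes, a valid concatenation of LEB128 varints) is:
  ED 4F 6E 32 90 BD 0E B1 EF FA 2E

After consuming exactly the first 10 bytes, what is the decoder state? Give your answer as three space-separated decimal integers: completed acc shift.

Answer: 4 2013105 21

Derivation:
byte[0]=0xED cont=1 payload=0x6D: acc |= 109<<0 -> completed=0 acc=109 shift=7
byte[1]=0x4F cont=0 payload=0x4F: varint #1 complete (value=10221); reset -> completed=1 acc=0 shift=0
byte[2]=0x6E cont=0 payload=0x6E: varint #2 complete (value=110); reset -> completed=2 acc=0 shift=0
byte[3]=0x32 cont=0 payload=0x32: varint #3 complete (value=50); reset -> completed=3 acc=0 shift=0
byte[4]=0x90 cont=1 payload=0x10: acc |= 16<<0 -> completed=3 acc=16 shift=7
byte[5]=0xBD cont=1 payload=0x3D: acc |= 61<<7 -> completed=3 acc=7824 shift=14
byte[6]=0x0E cont=0 payload=0x0E: varint #4 complete (value=237200); reset -> completed=4 acc=0 shift=0
byte[7]=0xB1 cont=1 payload=0x31: acc |= 49<<0 -> completed=4 acc=49 shift=7
byte[8]=0xEF cont=1 payload=0x6F: acc |= 111<<7 -> completed=4 acc=14257 shift=14
byte[9]=0xFA cont=1 payload=0x7A: acc |= 122<<14 -> completed=4 acc=2013105 shift=21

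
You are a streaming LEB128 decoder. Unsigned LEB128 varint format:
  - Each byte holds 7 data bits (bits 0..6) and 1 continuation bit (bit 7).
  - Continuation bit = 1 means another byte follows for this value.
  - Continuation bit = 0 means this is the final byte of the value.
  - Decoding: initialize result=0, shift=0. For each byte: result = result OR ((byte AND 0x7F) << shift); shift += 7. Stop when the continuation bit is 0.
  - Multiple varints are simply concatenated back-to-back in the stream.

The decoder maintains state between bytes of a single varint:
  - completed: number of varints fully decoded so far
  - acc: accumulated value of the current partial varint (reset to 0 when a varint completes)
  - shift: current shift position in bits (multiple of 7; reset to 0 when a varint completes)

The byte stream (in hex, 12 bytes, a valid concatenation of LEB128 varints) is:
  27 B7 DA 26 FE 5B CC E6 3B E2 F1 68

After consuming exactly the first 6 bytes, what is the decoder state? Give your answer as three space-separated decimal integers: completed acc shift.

byte[0]=0x27 cont=0 payload=0x27: varint #1 complete (value=39); reset -> completed=1 acc=0 shift=0
byte[1]=0xB7 cont=1 payload=0x37: acc |= 55<<0 -> completed=1 acc=55 shift=7
byte[2]=0xDA cont=1 payload=0x5A: acc |= 90<<7 -> completed=1 acc=11575 shift=14
byte[3]=0x26 cont=0 payload=0x26: varint #2 complete (value=634167); reset -> completed=2 acc=0 shift=0
byte[4]=0xFE cont=1 payload=0x7E: acc |= 126<<0 -> completed=2 acc=126 shift=7
byte[5]=0x5B cont=0 payload=0x5B: varint #3 complete (value=11774); reset -> completed=3 acc=0 shift=0

Answer: 3 0 0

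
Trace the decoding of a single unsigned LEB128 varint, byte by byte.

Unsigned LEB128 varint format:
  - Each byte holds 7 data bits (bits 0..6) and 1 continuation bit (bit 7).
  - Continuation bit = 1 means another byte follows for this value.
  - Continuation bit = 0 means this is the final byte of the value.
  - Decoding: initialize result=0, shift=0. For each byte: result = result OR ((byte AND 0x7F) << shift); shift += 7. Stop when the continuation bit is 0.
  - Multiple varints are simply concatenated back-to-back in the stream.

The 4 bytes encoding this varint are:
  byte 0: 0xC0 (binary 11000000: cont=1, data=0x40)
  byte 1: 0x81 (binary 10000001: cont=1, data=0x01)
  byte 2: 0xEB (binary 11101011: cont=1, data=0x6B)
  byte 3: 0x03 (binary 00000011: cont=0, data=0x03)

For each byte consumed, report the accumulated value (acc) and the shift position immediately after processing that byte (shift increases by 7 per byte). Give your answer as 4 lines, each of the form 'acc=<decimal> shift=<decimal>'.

Answer: acc=64 shift=7
acc=192 shift=14
acc=1753280 shift=21
acc=8044736 shift=28

Derivation:
byte 0=0xC0: payload=0x40=64, contrib = 64<<0 = 64; acc -> 64, shift -> 7
byte 1=0x81: payload=0x01=1, contrib = 1<<7 = 128; acc -> 192, shift -> 14
byte 2=0xEB: payload=0x6B=107, contrib = 107<<14 = 1753088; acc -> 1753280, shift -> 21
byte 3=0x03: payload=0x03=3, contrib = 3<<21 = 6291456; acc -> 8044736, shift -> 28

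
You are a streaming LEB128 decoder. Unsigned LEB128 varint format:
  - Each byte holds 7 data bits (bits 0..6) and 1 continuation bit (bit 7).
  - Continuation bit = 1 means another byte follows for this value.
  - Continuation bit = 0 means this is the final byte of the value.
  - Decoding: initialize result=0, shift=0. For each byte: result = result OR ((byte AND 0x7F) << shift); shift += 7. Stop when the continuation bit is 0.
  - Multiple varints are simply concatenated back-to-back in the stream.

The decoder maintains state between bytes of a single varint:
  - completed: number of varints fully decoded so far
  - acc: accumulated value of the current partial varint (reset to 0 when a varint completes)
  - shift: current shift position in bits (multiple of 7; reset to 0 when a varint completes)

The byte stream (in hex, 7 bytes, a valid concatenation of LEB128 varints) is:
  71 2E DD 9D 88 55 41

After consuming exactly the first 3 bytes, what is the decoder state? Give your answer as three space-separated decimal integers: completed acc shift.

byte[0]=0x71 cont=0 payload=0x71: varint #1 complete (value=113); reset -> completed=1 acc=0 shift=0
byte[1]=0x2E cont=0 payload=0x2E: varint #2 complete (value=46); reset -> completed=2 acc=0 shift=0
byte[2]=0xDD cont=1 payload=0x5D: acc |= 93<<0 -> completed=2 acc=93 shift=7

Answer: 2 93 7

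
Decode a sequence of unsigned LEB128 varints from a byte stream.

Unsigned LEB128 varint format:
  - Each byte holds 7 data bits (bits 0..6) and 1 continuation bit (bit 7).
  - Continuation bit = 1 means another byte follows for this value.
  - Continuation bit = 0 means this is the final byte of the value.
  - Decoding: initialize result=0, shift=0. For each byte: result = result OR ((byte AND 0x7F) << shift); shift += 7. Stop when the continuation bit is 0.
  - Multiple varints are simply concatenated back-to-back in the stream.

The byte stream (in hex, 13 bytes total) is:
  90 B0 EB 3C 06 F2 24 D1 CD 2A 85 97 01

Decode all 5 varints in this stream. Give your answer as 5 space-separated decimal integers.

  byte[0]=0x90 cont=1 payload=0x10=16: acc |= 16<<0 -> acc=16 shift=7
  byte[1]=0xB0 cont=1 payload=0x30=48: acc |= 48<<7 -> acc=6160 shift=14
  byte[2]=0xEB cont=1 payload=0x6B=107: acc |= 107<<14 -> acc=1759248 shift=21
  byte[3]=0x3C cont=0 payload=0x3C=60: acc |= 60<<21 -> acc=127588368 shift=28 [end]
Varint 1: bytes[0:4] = 90 B0 EB 3C -> value 127588368 (4 byte(s))
  byte[4]=0x06 cont=0 payload=0x06=6: acc |= 6<<0 -> acc=6 shift=7 [end]
Varint 2: bytes[4:5] = 06 -> value 6 (1 byte(s))
  byte[5]=0xF2 cont=1 payload=0x72=114: acc |= 114<<0 -> acc=114 shift=7
  byte[6]=0x24 cont=0 payload=0x24=36: acc |= 36<<7 -> acc=4722 shift=14 [end]
Varint 3: bytes[5:7] = F2 24 -> value 4722 (2 byte(s))
  byte[7]=0xD1 cont=1 payload=0x51=81: acc |= 81<<0 -> acc=81 shift=7
  byte[8]=0xCD cont=1 payload=0x4D=77: acc |= 77<<7 -> acc=9937 shift=14
  byte[9]=0x2A cont=0 payload=0x2A=42: acc |= 42<<14 -> acc=698065 shift=21 [end]
Varint 4: bytes[7:10] = D1 CD 2A -> value 698065 (3 byte(s))
  byte[10]=0x85 cont=1 payload=0x05=5: acc |= 5<<0 -> acc=5 shift=7
  byte[11]=0x97 cont=1 payload=0x17=23: acc |= 23<<7 -> acc=2949 shift=14
  byte[12]=0x01 cont=0 payload=0x01=1: acc |= 1<<14 -> acc=19333 shift=21 [end]
Varint 5: bytes[10:13] = 85 97 01 -> value 19333 (3 byte(s))

Answer: 127588368 6 4722 698065 19333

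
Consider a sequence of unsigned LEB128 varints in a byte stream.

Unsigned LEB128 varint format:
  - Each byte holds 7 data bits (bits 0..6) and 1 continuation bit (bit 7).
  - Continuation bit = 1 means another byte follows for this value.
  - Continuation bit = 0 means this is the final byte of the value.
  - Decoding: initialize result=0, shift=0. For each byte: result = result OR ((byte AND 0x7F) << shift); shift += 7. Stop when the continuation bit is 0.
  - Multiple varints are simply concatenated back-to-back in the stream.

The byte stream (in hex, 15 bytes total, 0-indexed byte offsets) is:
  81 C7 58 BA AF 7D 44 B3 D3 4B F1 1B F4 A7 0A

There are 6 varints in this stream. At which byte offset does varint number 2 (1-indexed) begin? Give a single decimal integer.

  byte[0]=0x81 cont=1 payload=0x01=1: acc |= 1<<0 -> acc=1 shift=7
  byte[1]=0xC7 cont=1 payload=0x47=71: acc |= 71<<7 -> acc=9089 shift=14
  byte[2]=0x58 cont=0 payload=0x58=88: acc |= 88<<14 -> acc=1450881 shift=21 [end]
Varint 1: bytes[0:3] = 81 C7 58 -> value 1450881 (3 byte(s))
  byte[3]=0xBA cont=1 payload=0x3A=58: acc |= 58<<0 -> acc=58 shift=7
  byte[4]=0xAF cont=1 payload=0x2F=47: acc |= 47<<7 -> acc=6074 shift=14
  byte[5]=0x7D cont=0 payload=0x7D=125: acc |= 125<<14 -> acc=2054074 shift=21 [end]
Varint 2: bytes[3:6] = BA AF 7D -> value 2054074 (3 byte(s))
  byte[6]=0x44 cont=0 payload=0x44=68: acc |= 68<<0 -> acc=68 shift=7 [end]
Varint 3: bytes[6:7] = 44 -> value 68 (1 byte(s))
  byte[7]=0xB3 cont=1 payload=0x33=51: acc |= 51<<0 -> acc=51 shift=7
  byte[8]=0xD3 cont=1 payload=0x53=83: acc |= 83<<7 -> acc=10675 shift=14
  byte[9]=0x4B cont=0 payload=0x4B=75: acc |= 75<<14 -> acc=1239475 shift=21 [end]
Varint 4: bytes[7:10] = B3 D3 4B -> value 1239475 (3 byte(s))
  byte[10]=0xF1 cont=1 payload=0x71=113: acc |= 113<<0 -> acc=113 shift=7
  byte[11]=0x1B cont=0 payload=0x1B=27: acc |= 27<<7 -> acc=3569 shift=14 [end]
Varint 5: bytes[10:12] = F1 1B -> value 3569 (2 byte(s))
  byte[12]=0xF4 cont=1 payload=0x74=116: acc |= 116<<0 -> acc=116 shift=7
  byte[13]=0xA7 cont=1 payload=0x27=39: acc |= 39<<7 -> acc=5108 shift=14
  byte[14]=0x0A cont=0 payload=0x0A=10: acc |= 10<<14 -> acc=168948 shift=21 [end]
Varint 6: bytes[12:15] = F4 A7 0A -> value 168948 (3 byte(s))

Answer: 3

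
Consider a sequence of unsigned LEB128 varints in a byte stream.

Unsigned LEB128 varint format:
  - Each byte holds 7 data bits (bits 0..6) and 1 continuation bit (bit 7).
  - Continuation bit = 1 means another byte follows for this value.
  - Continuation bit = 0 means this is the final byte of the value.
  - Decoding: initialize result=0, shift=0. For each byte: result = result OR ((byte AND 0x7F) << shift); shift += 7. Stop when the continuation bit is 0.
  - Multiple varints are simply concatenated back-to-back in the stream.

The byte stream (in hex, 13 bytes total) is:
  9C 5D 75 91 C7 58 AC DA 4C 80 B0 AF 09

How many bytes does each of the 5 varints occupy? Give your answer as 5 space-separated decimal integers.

Answer: 2 1 3 3 4

Derivation:
  byte[0]=0x9C cont=1 payload=0x1C=28: acc |= 28<<0 -> acc=28 shift=7
  byte[1]=0x5D cont=0 payload=0x5D=93: acc |= 93<<7 -> acc=11932 shift=14 [end]
Varint 1: bytes[0:2] = 9C 5D -> value 11932 (2 byte(s))
  byte[2]=0x75 cont=0 payload=0x75=117: acc |= 117<<0 -> acc=117 shift=7 [end]
Varint 2: bytes[2:3] = 75 -> value 117 (1 byte(s))
  byte[3]=0x91 cont=1 payload=0x11=17: acc |= 17<<0 -> acc=17 shift=7
  byte[4]=0xC7 cont=1 payload=0x47=71: acc |= 71<<7 -> acc=9105 shift=14
  byte[5]=0x58 cont=0 payload=0x58=88: acc |= 88<<14 -> acc=1450897 shift=21 [end]
Varint 3: bytes[3:6] = 91 C7 58 -> value 1450897 (3 byte(s))
  byte[6]=0xAC cont=1 payload=0x2C=44: acc |= 44<<0 -> acc=44 shift=7
  byte[7]=0xDA cont=1 payload=0x5A=90: acc |= 90<<7 -> acc=11564 shift=14
  byte[8]=0x4C cont=0 payload=0x4C=76: acc |= 76<<14 -> acc=1256748 shift=21 [end]
Varint 4: bytes[6:9] = AC DA 4C -> value 1256748 (3 byte(s))
  byte[9]=0x80 cont=1 payload=0x00=0: acc |= 0<<0 -> acc=0 shift=7
  byte[10]=0xB0 cont=1 payload=0x30=48: acc |= 48<<7 -> acc=6144 shift=14
  byte[11]=0xAF cont=1 payload=0x2F=47: acc |= 47<<14 -> acc=776192 shift=21
  byte[12]=0x09 cont=0 payload=0x09=9: acc |= 9<<21 -> acc=19650560 shift=28 [end]
Varint 5: bytes[9:13] = 80 B0 AF 09 -> value 19650560 (4 byte(s))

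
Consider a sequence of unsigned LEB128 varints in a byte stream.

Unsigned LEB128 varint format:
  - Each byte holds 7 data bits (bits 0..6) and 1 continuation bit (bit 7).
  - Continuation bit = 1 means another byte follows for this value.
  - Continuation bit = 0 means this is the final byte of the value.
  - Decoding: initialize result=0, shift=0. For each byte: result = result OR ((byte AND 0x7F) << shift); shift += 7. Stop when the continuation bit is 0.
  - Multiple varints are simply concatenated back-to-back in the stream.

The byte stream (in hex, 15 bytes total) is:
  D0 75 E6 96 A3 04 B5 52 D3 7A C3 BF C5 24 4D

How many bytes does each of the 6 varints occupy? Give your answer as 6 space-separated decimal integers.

Answer: 2 4 2 2 4 1

Derivation:
  byte[0]=0xD0 cont=1 payload=0x50=80: acc |= 80<<0 -> acc=80 shift=7
  byte[1]=0x75 cont=0 payload=0x75=117: acc |= 117<<7 -> acc=15056 shift=14 [end]
Varint 1: bytes[0:2] = D0 75 -> value 15056 (2 byte(s))
  byte[2]=0xE6 cont=1 payload=0x66=102: acc |= 102<<0 -> acc=102 shift=7
  byte[3]=0x96 cont=1 payload=0x16=22: acc |= 22<<7 -> acc=2918 shift=14
  byte[4]=0xA3 cont=1 payload=0x23=35: acc |= 35<<14 -> acc=576358 shift=21
  byte[5]=0x04 cont=0 payload=0x04=4: acc |= 4<<21 -> acc=8964966 shift=28 [end]
Varint 2: bytes[2:6] = E6 96 A3 04 -> value 8964966 (4 byte(s))
  byte[6]=0xB5 cont=1 payload=0x35=53: acc |= 53<<0 -> acc=53 shift=7
  byte[7]=0x52 cont=0 payload=0x52=82: acc |= 82<<7 -> acc=10549 shift=14 [end]
Varint 3: bytes[6:8] = B5 52 -> value 10549 (2 byte(s))
  byte[8]=0xD3 cont=1 payload=0x53=83: acc |= 83<<0 -> acc=83 shift=7
  byte[9]=0x7A cont=0 payload=0x7A=122: acc |= 122<<7 -> acc=15699 shift=14 [end]
Varint 4: bytes[8:10] = D3 7A -> value 15699 (2 byte(s))
  byte[10]=0xC3 cont=1 payload=0x43=67: acc |= 67<<0 -> acc=67 shift=7
  byte[11]=0xBF cont=1 payload=0x3F=63: acc |= 63<<7 -> acc=8131 shift=14
  byte[12]=0xC5 cont=1 payload=0x45=69: acc |= 69<<14 -> acc=1138627 shift=21
  byte[13]=0x24 cont=0 payload=0x24=36: acc |= 36<<21 -> acc=76636099 shift=28 [end]
Varint 5: bytes[10:14] = C3 BF C5 24 -> value 76636099 (4 byte(s))
  byte[14]=0x4D cont=0 payload=0x4D=77: acc |= 77<<0 -> acc=77 shift=7 [end]
Varint 6: bytes[14:15] = 4D -> value 77 (1 byte(s))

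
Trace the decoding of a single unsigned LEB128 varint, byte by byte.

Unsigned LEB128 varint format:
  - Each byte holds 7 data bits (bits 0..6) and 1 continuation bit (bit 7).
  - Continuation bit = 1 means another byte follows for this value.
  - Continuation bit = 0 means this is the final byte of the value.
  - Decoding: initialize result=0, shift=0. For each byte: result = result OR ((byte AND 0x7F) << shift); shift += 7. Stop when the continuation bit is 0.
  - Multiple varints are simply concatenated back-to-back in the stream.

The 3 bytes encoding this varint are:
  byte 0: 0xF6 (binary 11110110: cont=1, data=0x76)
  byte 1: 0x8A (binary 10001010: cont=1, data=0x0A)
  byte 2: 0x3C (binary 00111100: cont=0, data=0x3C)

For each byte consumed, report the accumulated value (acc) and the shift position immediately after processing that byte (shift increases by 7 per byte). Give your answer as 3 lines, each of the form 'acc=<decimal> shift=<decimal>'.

Answer: acc=118 shift=7
acc=1398 shift=14
acc=984438 shift=21

Derivation:
byte 0=0xF6: payload=0x76=118, contrib = 118<<0 = 118; acc -> 118, shift -> 7
byte 1=0x8A: payload=0x0A=10, contrib = 10<<7 = 1280; acc -> 1398, shift -> 14
byte 2=0x3C: payload=0x3C=60, contrib = 60<<14 = 983040; acc -> 984438, shift -> 21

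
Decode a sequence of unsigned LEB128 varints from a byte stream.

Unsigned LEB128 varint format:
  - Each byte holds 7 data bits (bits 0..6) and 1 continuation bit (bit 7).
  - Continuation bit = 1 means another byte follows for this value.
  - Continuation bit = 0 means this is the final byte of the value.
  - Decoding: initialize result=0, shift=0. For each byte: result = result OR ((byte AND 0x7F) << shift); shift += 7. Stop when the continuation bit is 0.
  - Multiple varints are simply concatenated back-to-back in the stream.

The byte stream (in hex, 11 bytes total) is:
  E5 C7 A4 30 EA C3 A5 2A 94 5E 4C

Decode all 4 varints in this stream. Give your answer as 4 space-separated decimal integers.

Answer: 101262309 88695274 12052 76

Derivation:
  byte[0]=0xE5 cont=1 payload=0x65=101: acc |= 101<<0 -> acc=101 shift=7
  byte[1]=0xC7 cont=1 payload=0x47=71: acc |= 71<<7 -> acc=9189 shift=14
  byte[2]=0xA4 cont=1 payload=0x24=36: acc |= 36<<14 -> acc=599013 shift=21
  byte[3]=0x30 cont=0 payload=0x30=48: acc |= 48<<21 -> acc=101262309 shift=28 [end]
Varint 1: bytes[0:4] = E5 C7 A4 30 -> value 101262309 (4 byte(s))
  byte[4]=0xEA cont=1 payload=0x6A=106: acc |= 106<<0 -> acc=106 shift=7
  byte[5]=0xC3 cont=1 payload=0x43=67: acc |= 67<<7 -> acc=8682 shift=14
  byte[6]=0xA5 cont=1 payload=0x25=37: acc |= 37<<14 -> acc=614890 shift=21
  byte[7]=0x2A cont=0 payload=0x2A=42: acc |= 42<<21 -> acc=88695274 shift=28 [end]
Varint 2: bytes[4:8] = EA C3 A5 2A -> value 88695274 (4 byte(s))
  byte[8]=0x94 cont=1 payload=0x14=20: acc |= 20<<0 -> acc=20 shift=7
  byte[9]=0x5E cont=0 payload=0x5E=94: acc |= 94<<7 -> acc=12052 shift=14 [end]
Varint 3: bytes[8:10] = 94 5E -> value 12052 (2 byte(s))
  byte[10]=0x4C cont=0 payload=0x4C=76: acc |= 76<<0 -> acc=76 shift=7 [end]
Varint 4: bytes[10:11] = 4C -> value 76 (1 byte(s))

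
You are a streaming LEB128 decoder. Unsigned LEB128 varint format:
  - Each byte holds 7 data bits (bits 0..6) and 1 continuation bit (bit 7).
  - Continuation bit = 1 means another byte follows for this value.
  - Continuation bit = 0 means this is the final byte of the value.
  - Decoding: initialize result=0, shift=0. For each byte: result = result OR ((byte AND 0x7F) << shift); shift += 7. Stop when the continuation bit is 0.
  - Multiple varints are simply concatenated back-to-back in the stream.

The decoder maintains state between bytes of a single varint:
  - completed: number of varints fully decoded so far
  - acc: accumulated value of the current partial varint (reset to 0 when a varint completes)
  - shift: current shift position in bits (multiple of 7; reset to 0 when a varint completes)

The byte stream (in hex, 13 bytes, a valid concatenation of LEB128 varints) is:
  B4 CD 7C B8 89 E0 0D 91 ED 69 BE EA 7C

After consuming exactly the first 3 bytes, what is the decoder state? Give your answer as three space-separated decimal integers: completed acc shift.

byte[0]=0xB4 cont=1 payload=0x34: acc |= 52<<0 -> completed=0 acc=52 shift=7
byte[1]=0xCD cont=1 payload=0x4D: acc |= 77<<7 -> completed=0 acc=9908 shift=14
byte[2]=0x7C cont=0 payload=0x7C: varint #1 complete (value=2041524); reset -> completed=1 acc=0 shift=0

Answer: 1 0 0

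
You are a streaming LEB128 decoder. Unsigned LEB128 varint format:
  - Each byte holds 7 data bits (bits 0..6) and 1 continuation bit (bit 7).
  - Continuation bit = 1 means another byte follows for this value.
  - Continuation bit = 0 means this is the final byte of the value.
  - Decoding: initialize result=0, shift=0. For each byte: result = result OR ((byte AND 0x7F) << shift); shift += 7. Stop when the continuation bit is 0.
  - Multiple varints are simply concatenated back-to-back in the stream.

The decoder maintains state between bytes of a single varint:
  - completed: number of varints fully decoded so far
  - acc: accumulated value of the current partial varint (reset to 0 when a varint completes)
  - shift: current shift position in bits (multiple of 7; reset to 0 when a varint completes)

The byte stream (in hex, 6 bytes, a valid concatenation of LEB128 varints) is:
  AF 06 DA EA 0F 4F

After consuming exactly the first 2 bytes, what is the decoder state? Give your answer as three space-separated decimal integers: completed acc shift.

byte[0]=0xAF cont=1 payload=0x2F: acc |= 47<<0 -> completed=0 acc=47 shift=7
byte[1]=0x06 cont=0 payload=0x06: varint #1 complete (value=815); reset -> completed=1 acc=0 shift=0

Answer: 1 0 0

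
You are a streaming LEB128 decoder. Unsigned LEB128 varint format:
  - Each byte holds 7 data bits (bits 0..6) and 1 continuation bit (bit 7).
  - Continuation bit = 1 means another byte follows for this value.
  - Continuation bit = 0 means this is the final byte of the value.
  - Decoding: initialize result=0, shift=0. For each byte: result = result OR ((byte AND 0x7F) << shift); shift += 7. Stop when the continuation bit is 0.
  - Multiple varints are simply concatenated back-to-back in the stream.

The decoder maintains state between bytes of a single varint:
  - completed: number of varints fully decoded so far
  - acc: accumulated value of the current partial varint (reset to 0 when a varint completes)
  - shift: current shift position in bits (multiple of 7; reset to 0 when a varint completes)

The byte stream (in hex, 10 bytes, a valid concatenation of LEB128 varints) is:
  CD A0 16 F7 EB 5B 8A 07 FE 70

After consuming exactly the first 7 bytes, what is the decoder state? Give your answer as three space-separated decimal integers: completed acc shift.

byte[0]=0xCD cont=1 payload=0x4D: acc |= 77<<0 -> completed=0 acc=77 shift=7
byte[1]=0xA0 cont=1 payload=0x20: acc |= 32<<7 -> completed=0 acc=4173 shift=14
byte[2]=0x16 cont=0 payload=0x16: varint #1 complete (value=364621); reset -> completed=1 acc=0 shift=0
byte[3]=0xF7 cont=1 payload=0x77: acc |= 119<<0 -> completed=1 acc=119 shift=7
byte[4]=0xEB cont=1 payload=0x6B: acc |= 107<<7 -> completed=1 acc=13815 shift=14
byte[5]=0x5B cont=0 payload=0x5B: varint #2 complete (value=1504759); reset -> completed=2 acc=0 shift=0
byte[6]=0x8A cont=1 payload=0x0A: acc |= 10<<0 -> completed=2 acc=10 shift=7

Answer: 2 10 7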